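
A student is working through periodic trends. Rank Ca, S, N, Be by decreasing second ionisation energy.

N, S, Be, Ca

The second ionization energy removes an electron from the +1 ion. For each element: Ca⁺ still has 1 valence electron; S⁺ still has 5 valence electrons; N⁺ still has 4 valence electrons; Be⁺ still has 1 valence electron.
All are still removing valence electrons, so compare the +1 ions as you would atoms: IE_2 generally rises across a period (higher Z_eff) and falls down a group (larger shell), subject to the usual subshell exceptions.
Valence configurations: Ca⁺ [Ar]4s¹, S⁺ [Ne]3s²3p³, N⁺ [He]2s²2p², Be⁺ [He]2s¹.
The numbers (kJ/mol): Ca 1145, S 2252, N 2856, Be 1757.
Putting it together, IE_2: Ca < Be < S < N.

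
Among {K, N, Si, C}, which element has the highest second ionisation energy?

K

The second ionization energy removes an electron from the +1 ion. For each element: K⁺ is the bare [Ar] core; N⁺ still has 4 valence electrons; Si⁺ still has 3 valence electrons; C⁺ still has 3 valence electrons.
Pulling an electron out of a noble-gas core costs far more than removing a remaining valence electron, so K sits at the high end of IE_2.
Valence configurations: N⁺ [He]2s²2p², Si⁺ [Ne]3s²3p¹, C⁺ [He]2s²2p¹.
Approximate IE_2 values (kJ/mol): K 3052, N 2856, Si 1577, C 2353.
Putting it together, IE_2: Si < C < N < K.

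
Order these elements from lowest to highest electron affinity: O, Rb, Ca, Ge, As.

Ca, Rb, As, Ge, O

O is in period 2, group 16; Ca is in period 4, group 2; Ge is in period 4, group 14; As is in period 4, group 15; Rb is in period 5, group 1.
EA tends to increase across a period and decrease down a group, though the pattern is less regular than for IE or radius.
Neither a single period nor a single group — weigh both effects.
Rb > Ca: this pair runs against the simple trend — see the exception note.
As > Rb: relative to Rb, both the across-period and down-group shifts push As's electron affinity up.
Ge > As: this pair runs against the simple trend — see the exception note.
O > Ge: both effects reinforce here, so O is clearly the higher of the two.
Note the exception: Rb has a higher electron affinity than Ca, contrary to the simple trend — adding an electron to Ca (ns²) has to open a new, higher-energy np subshell, which is unfavourable.
Note the exception: Ge has a higher electron affinity than As, contrary to the simple trend — adding an electron to As's half-filled 4p³ is unfavourable, so Ge (4p²) has the more exothermic EA.
Tabulated electron affinity (kJ/mol): O 141, Ca 2, Ge 119, As 78, Rb 47.
So from lowest to highest: Ca < Rb < As < Ge < O.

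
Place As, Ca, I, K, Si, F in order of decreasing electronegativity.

F is in period 2, group 17; Si is in period 3, group 14; K is in period 4, group 1; Ca is in period 4, group 2; As is in period 4, group 15; I is in period 5, group 17.
EN rises left→right (higher Z_eff, smaller atoms) and falls top→bottom (larger, more shielded atoms).
Neither a single period nor a single group — weigh both effects.
Ca > K: Ca lies to the right of K in period 4, so the across-period effect alone puts Ca higher.
Si > Ca: relative to Ca, both the across-period and down-group shifts push Si's electronegativity up.
As > Si: period and group pull opposite ways; the across-period shift dominates (2.18 vs 1.90).
I > As: period and group pull opposite ways; the across-period shift dominates (2.66 vs 2.18).
F > I: F sits above I in group 17, so the down-group effect alone puts F higher.
Tabulated electronegativity (Pauling): F 3.98, Si 1.90, K 0.82, Ca 1.00, As 2.18, I 2.66.
So from highest to lowest: F > I > As > Si > Ca > K.

F > I > As > Si > Ca > K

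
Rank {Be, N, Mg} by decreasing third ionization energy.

Be > Mg > N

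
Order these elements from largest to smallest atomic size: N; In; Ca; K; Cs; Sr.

Cs, K, Sr, Ca, In, N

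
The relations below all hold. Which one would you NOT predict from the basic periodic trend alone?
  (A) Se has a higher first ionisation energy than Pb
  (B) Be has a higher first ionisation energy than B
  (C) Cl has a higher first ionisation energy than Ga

(B)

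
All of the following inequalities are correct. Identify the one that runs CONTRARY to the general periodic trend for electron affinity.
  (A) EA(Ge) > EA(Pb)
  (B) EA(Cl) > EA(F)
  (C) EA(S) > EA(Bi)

(B)

The general trend: electron affinity increases across a period and decreases down a group.
(A) Ge (period 4, group 14) vs Pb (period 6, group 14): the stated order agrees with the simple trend.
(B) Cl (period 3, group 17) vs F (period 2, group 17): the stated order contradicts the simple trend.
(C) S (period 3, group 16) vs Bi (period 6, group 15): the stated order agrees with the simple trend.
The exception is (B): F's small 2p subshell makes the incoming electron feel strong e⁻–e⁻ repulsion, so Cl actually releases more energy on gaining an electron.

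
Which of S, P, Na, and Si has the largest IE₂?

The second ionization energy removes an electron from the +1 ion. For each element: S⁺ still has 5 valence electrons; P⁺ still has 4 valence electrons; Na⁺ is the bare [Ne] core; Si⁺ still has 3 valence electrons.
Pulling an electron out of a noble-gas core costs far more than removing a remaining valence electron, so Na sits at the high end of IE_2.
Valence configurations: S⁺ [Ne]3s²3p³, P⁺ [Ne]3s²3p², Si⁺ [Ne]3s²3p¹.
Approximate IE_2 values (kJ/mol): S 2252, P 1907, Na 4562, Si 1577.
Hence IE_2: Si < P < S < Na.

Na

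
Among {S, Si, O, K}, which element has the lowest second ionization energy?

After 1 electron has been removed, what remains? S⁺ still has 5 valence electrons; Si⁺ still has 3 valence electrons; O⁺ still has 5 valence electrons; K⁺ is the bare [Ar] core.
Usually core removal costs more than valence removal, but here the competition is close: a tightly held n=2 valence electron can cost more to remove than an n=3 core electron, so the actual values have to decide it.
Valence configurations: S⁺ [Ne]3s²3p³, Si⁺ [Ne]3s²3p¹, O⁺ [He]2s²2p³.
Approximate IE_2 values (kJ/mol): S 2252, Si 1577, O 3388, K 3052.
So the second ionization energies run Si < S < K < O.

Si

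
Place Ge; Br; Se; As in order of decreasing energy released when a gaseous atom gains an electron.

Br > Se > Ge > As

Ge is in period 4, group 14; As is in period 4, group 15; Se is in period 4, group 16; Br is in period 4, group 17.
Adding an electron releases more energy for atoms nearer the top right (short of the noble gases).
All lie in period 4; the across-period trend (electron affinity increases left to right) applies, with the exception below.
Note the exception: Ge has a higher electron affinity than As, contrary to the simple trend — adding an electron to As's half-filled 4p³ is unfavourable, so Ge (4p²) has the more exothermic EA.
For reference (kJ/mol): Ge 119, As 78, Se 195, Br 325.
So from highest to lowest: Br > Se > Ge > As.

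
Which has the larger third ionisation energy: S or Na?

Na

The third ionization energy removes an electron from the +2 ion. For each element: S²⁺ still has 4 valence electrons; Na²⁺ is already 1 electron into the core.
Pulling an electron out of a noble-gas core costs far more than removing a remaining valence electron, so Na sits at the high end of IE_3.
Tabulated IE_3 (kJ/mol): S 3357, Na 6910.
Overall IE_3 order: S < Na.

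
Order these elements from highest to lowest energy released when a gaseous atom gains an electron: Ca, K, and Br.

Br, K, Ca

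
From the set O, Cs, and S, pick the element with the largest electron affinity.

S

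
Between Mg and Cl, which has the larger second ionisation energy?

Cl

The second ionization energy removes an electron from the +1 ion. For each element: Mg⁺ still has 1 valence electron; Cl⁺ still has 6 valence electrons.
All are still removing valence electrons, so compare the +1 ions as you would atoms: IE_2 generally rises across a period (higher Z_eff) and falls down a group (larger shell), subject to the usual subshell exceptions.
Valence configurations: Mg⁺ [Ne]3s¹, Cl⁺ [Ne]3s²3p⁴.
The numbers (kJ/mol): Mg 1451, Cl 2298.
Hence IE_2: Mg < Cl.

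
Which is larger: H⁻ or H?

Forming H⁻ adds 1 electron to H. More electron–electron repulsion in the same shell, with unchanged nuclear charge, lets the cloud expand.
An anion is larger than its parent atom: H⁻ > H.

H⁻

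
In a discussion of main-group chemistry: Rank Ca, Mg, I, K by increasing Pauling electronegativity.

K, Ca, Mg, I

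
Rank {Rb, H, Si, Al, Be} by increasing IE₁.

First ionization energy rises across a period (greater Z_eff holds electrons more tightly) and falls down a group (valence electrons are farther from the nucleus).
These span different periods and groups, so the two trends combine.
Al > Rb: relative to Rb, both the across-period and down-group shifts push Al's first ionization energy up.
Si > Al: Si lies to the right of Al in period 3, so the across-period effect alone puts Si higher.
Be > Si: the two effects oppose for this pair; the down-group effect wins (900 vs 786 kJ/mol).
H > Be: the two effects oppose for this pair; the down-group effect wins (1312 vs 900 kJ/mol).
For reference (kJ/mol): H 1312, Be 900, Al 578, Si 786, Rb 403.
So from lowest to highest: Rb < Al < Si < Be < H.

Rb < Al < Si < Be < H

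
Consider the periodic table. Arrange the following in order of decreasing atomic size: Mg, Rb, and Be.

Moving right in a period, electrons are added to the same shell under a stronger nuclear pull, so atoms get smaller; moving down, a new shell is opened and atoms get larger.
Here both period and group differ, so the two effects have to be weighed against each other.
Mg > Be: Mg sits below Be in group 2, so the down-group effect alone puts Mg larger.
Rb > Mg: both effects reinforce here, so Rb is clearly the larger of the two.
Approximate values (pm): Be 102, Mg 139, Rb 210.
So from largest to smallest: Rb > Mg > Be.

Rb, Mg, Be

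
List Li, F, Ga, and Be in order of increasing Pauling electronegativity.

Li < Be < Ga < F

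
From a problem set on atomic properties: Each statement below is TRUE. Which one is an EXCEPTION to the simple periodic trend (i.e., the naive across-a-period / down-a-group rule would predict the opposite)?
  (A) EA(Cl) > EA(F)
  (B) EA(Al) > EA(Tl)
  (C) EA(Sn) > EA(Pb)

The general trend: electron affinity increases across a period and decreases down a group.
(A) Cl (period 3, group 17) vs F (period 2, group 17): the stated order contradicts the simple trend.
(B) Al (period 3, group 13) vs Tl (period 6, group 13): the stated order agrees with the simple trend.
(C) Sn (period 5, group 14) vs Pb (period 6, group 14): the stated order agrees with the simple trend.
The exception is (A): F's small 2p subshell makes the incoming electron feel strong e⁻–e⁻ repulsion, so Cl actually releases more energy on gaining an electron.

(A)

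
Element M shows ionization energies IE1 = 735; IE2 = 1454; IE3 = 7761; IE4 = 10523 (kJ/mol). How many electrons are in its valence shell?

2

Look for the largest jump between consecutive ionization energies: IE3/IE2 ≈ 5.3, far larger than any earlier ratio.
That jump marks the point where a core electron is being removed. So the atom has 2 valence electrons.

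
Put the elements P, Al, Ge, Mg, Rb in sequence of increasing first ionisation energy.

Rb, Al, Mg, Ge, P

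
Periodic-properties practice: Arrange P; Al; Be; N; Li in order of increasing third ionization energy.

Consider each +2 ion: P²⁺ still has 3 valence electrons; Al²⁺ still has 1 valence electron; Be²⁺ is the bare [He] core; N²⁺ still has 3 valence electrons; Li²⁺ is already 1 electron into the core.
Pulling an electron out of a noble-gas core costs far more than removing a remaining valence electron, so Li and Be sit at the high end of IE_3.
Valence configurations: P²⁺ [Ne]3s²3p¹, Al²⁺ [Ne]3s¹, N²⁺ [He]2s²2p¹.
The numbers (kJ/mol): P 2914, Al 2745, Be 14849, N 4578, Li 11815.
So the third ionization energies run Al < P < N < Li < Be.

Al < P < N < Li < Be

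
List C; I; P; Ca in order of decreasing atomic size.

C is in period 2, group 14; P is in period 3, group 15; Ca is in period 4, group 2; I is in period 5, group 17.
Atomic radius shrinks across a period as nuclear charge pulls the same shell inward, and grows down a group as new shells are added.
Neither a single period nor a single group — weigh both effects.
P > C: the two effects oppose for this pair; the down-group effect wins (111 vs 75 pm).
I > P: the two effects oppose for this pair; the down-group effect wins (133 vs 111 pm).
Ca > I: period and group pull opposite ways; the across-period shift dominates (171 vs 133 pm).
Approximate values (pm): C 75, P 111, Ca 171, I 133.
So from largest to smallest: Ca > I > P > C.

Ca > I > P > C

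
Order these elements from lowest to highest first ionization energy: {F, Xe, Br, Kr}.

Br, Xe, Kr, F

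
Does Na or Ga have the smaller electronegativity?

Na

Na is in period 3, group 1; Ga is in period 4, group 13.
Electronegativity increases across a period and decreases down a group, tracking effective nuclear charge and atomic size.
These span different periods and groups, so the two trends combine.
Ga > Na: the two effects oppose for this pair; the across-period effect wins (1.81 vs 0.93).
Tabulated electronegativity (Pauling): Na 0.93, Ga 1.81.
So Na has the smaller electronegativity (Na < Ga).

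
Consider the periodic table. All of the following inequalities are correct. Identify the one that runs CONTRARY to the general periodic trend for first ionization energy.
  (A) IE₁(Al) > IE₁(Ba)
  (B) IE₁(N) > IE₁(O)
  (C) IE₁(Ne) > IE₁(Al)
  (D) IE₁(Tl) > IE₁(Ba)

The general trend: first ionization energy increases across a period and decreases down a group.
(A) Al (period 3, group 13) vs Ba (period 6, group 2): the stated order agrees with the simple trend.
(B) N (period 2, group 15) vs O (period 2, group 16): the stated order contradicts the simple trend.
(C) Ne (period 2, group 18) vs Al (period 3, group 13): the stated order agrees with the simple trend.
(D) Tl (period 6, group 13) vs Ba (period 6, group 2): the stated order agrees with the simple trend.
The exception is (B): pairing an electron in O's 2p⁴ costs repulsion energy, so O ionizes more easily than half-filled N (2p³).

(B)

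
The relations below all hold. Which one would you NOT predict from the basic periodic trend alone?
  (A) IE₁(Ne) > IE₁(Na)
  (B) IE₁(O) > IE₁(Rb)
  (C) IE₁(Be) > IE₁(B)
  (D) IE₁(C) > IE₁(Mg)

The general trend: first ionization energy increases across a period and decreases down a group.
(A) Ne (period 2, group 18) vs Na (period 3, group 1): the stated order agrees with the simple trend.
(B) O (period 2, group 16) vs Rb (period 5, group 1): the stated order agrees with the simple trend.
(C) Be (period 2, group 2) vs B (period 2, group 13): the stated order contradicts the simple trend.
(D) C (period 2, group 14) vs Mg (period 3, group 2): the stated order agrees with the simple trend.
The exception is (C): removing B's lone 2p electron is easier than breaking Be's filled 2s².

(C)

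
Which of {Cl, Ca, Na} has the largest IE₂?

Na

IE_2 is the cost of taking one more electron from the +1 cation: Cl⁺ still has 6 valence electrons; Ca⁺ still has 1 valence electron; Na⁺ is the bare [Ne] core.
Breaking into a closed-shell core is much more expensive than removing a leftover valence electron — Na has the largest IE_2 here.
Valence configurations: Cl⁺ [Ne]3s²3p⁴, Ca⁺ [Ar]4s¹.
Tabulated IE_2 (kJ/mol): Cl 2298, Ca 1145, Na 4562.
Hence IE_2: Ca < Cl < Na.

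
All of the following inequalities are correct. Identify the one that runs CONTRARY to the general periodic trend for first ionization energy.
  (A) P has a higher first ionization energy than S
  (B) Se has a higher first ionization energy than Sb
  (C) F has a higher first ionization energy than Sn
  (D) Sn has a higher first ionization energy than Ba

(A)

The general trend: first ionization energy increases across a period and decreases down a group.
(A) P (period 3, group 15) vs S (period 3, group 16): the stated order contradicts the simple trend.
(B) Se (period 4, group 16) vs Sb (period 5, group 15): the stated order agrees with the simple trend.
(C) F (period 2, group 17) vs Sn (period 5, group 14): the stated order agrees with the simple trend.
(D) Sn (period 5, group 14) vs Ba (period 6, group 2): the stated order agrees with the simple trend.
The exception is (A): S (3p⁴) ionizes more easily than half-filled P (3p³) because the paired 3p electron in S is pushed out by e⁻–e⁻ repulsion.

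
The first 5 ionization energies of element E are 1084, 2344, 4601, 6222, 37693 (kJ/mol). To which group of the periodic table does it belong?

Group 14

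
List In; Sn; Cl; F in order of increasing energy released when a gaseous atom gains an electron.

In, Sn, F, Cl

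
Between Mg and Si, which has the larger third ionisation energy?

After 2 electrons have been removed, what remains? Mg²⁺ is the bare [Ne] core; Si²⁺ still has 2 valence electrons.
Pulling an electron out of a noble-gas core costs far more than removing a remaining valence electron, so Mg sits at the high end of IE_3.
Tabulated IE_3 (kJ/mol): Mg 7733, Si 3232.
Overall IE_3 order: Si < Mg.

Mg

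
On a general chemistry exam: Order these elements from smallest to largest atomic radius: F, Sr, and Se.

F, Se, Sr

F is in period 2, group 17; Se is in period 4, group 16; Sr is in period 5, group 2.
Atomic radius shrinks across a period as nuclear charge pulls the same shell inward, and grows down a group as new shells are added.
Neither a single period nor a single group — weigh both effects.
Se > F: both effects reinforce here, so Se is clearly the larger of the two.
Sr > Se: relative to Se, both the across-period and down-group shifts push Sr's atomic radius up.
For reference (pm): F 64, Se 116, Sr 185.
So from smallest to largest: F < Se < Sr.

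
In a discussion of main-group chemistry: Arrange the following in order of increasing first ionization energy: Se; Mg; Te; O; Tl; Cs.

Cs < Tl < Mg < Te < Se < O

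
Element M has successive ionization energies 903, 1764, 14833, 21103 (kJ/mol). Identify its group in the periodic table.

Look for the largest jump between consecutive ionization energies: IE3/IE2 ≈ 8.4, far larger than any earlier ratio.
That jump marks the point where a core electron is being removed. So the atom has 2 valence electrons.
A main-group element with 2 valence electrons is in group 2.

Group 2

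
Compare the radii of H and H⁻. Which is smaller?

H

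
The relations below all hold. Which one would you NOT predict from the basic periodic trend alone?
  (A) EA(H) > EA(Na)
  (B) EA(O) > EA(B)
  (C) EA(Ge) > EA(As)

The general trend: electron affinity increases across a period and decreases down a group.
(A) H (period 1, group 1) vs Na (period 3, group 1): the stated order agrees with the simple trend.
(B) O (period 2, group 16) vs B (period 2, group 13): the stated order agrees with the simple trend.
(C) Ge (period 4, group 14) vs As (period 4, group 15): the stated order contradicts the simple trend.
The exception is (C): adding an electron to As's half-filled 4p³ is unfavourable, so Ge (4p²) has the more exothermic EA.

(C)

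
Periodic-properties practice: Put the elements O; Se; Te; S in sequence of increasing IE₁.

Across a period the outer electron is held more tightly (higher IE₁); down a group it sits in a higher shell, more shielded, and comes off more easily.
All are in group 16, so first ionization energy increases up the group.
So from lowest to highest: Te < Se < S < O.

Te, Se, S, O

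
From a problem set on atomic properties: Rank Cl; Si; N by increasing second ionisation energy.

The second ionization energy removes an electron from the +1 ion. For each element: Cl⁺ still has 6 valence electrons; Si⁺ still has 3 valence electrons; N⁺ still has 4 valence electrons.
All are still removing valence electrons, so compare the +1 ions as you would atoms: IE_2 generally rises across a period (higher Z_eff) and falls down a group (larger shell), subject to the usual subshell exceptions.
Valence configurations: Cl⁺ [Ne]3s²3p⁴, Si⁺ [Ne]3s²3p¹, N⁺ [He]2s²2p².
Tabulated IE_2 (kJ/mol): Cl 2298, Si 1577, N 2856.
Overall IE_2 order: Si < Cl < N.

Si < Cl < N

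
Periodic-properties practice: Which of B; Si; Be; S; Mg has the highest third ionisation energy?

Be

IE_3 is the cost of taking one more electron from the +2 cation: B²⁺ still has 1 valence electron; Si²⁺ still has 2 valence electrons; Be²⁺ is the bare [He] core; S²⁺ still has 4 valence electrons; Mg²⁺ is the bare [Ne] core.
Core electrons are held far more tightly than valence electrons, so Mg and Be top the IE_3 order.
Valence configurations: B²⁺ [He]2s¹, Si²⁺ [Ne]3s², S²⁺ [Ne]3s²3p².
Approximate IE_3 values (kJ/mol): B 3660, Si 3232, Be 14849, S 3357, Mg 7733.
Hence IE_3: Si < S < B < Mg < Be.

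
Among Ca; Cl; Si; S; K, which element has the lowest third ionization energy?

The third ionization energy removes an electron from the +2 ion. For each element: Ca²⁺ is the bare [Ar] core; Cl²⁺ still has 5 valence electrons; Si²⁺ still has 2 valence electrons; S²⁺ still has 4 valence electrons; K²⁺ is already 1 electron into the core.
Pulling an electron out of a noble-gas core costs far more than removing a remaining valence electron, so K and Ca sit at the high end of IE_3.
Valence configurations: Cl²⁺ [Ne]3s²3p³, Si²⁺ [Ne]3s², S²⁺ [Ne]3s²3p².
The numbers (kJ/mol): Ca 4912, Cl 3822, Si 3232, S 3357, K 4420.
Overall IE_3 order: Si < S < Cl < K < Ca.

Si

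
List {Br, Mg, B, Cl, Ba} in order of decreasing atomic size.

Ba > Mg > Br > Cl > B

Across a period the added protons contract the valence shell; down a group each new principal shell makes the atom larger.
Here both period and group differ, so the two effects have to be weighed against each other.
Cl > B: period and group pull opposite ways; the down-group shift dominates (99 vs 85 pm).
Br > Cl: they share group 17; the group trend gives Br the larger value.
Mg > Br: the two effects oppose for this pair; the across-period effect wins (139 vs 114 pm).
Ba > Mg: they share group 2; the group trend gives Ba the larger value.
For reference (pm): B 85, Mg 139, Cl 99, Br 114, Ba 196.
So from largest to smallest: Ba > Mg > Br > Cl > B.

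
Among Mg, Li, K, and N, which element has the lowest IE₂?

Mg

The second ionization energy removes an electron from the +1 ion. For each element: Mg⁺ still has 1 valence electron; Li⁺ is the bare [He] core; K⁺ is the bare [Ar] core; N⁺ still has 4 valence electrons.
Core electrons are held far more tightly than valence electrons, so K and Li top the IE_2 order.
Valence configurations: Mg⁺ [Ne]3s¹, N⁺ [He]2s²2p².
Approximate IE_2 values (kJ/mol): Mg 1451, Li 7298, K 3052, N 2856.
So the second ionization energies run Mg < N < K < Li.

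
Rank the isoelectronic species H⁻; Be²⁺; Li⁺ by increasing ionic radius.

Be²⁺ < Li⁺ < H⁻

All of these have 2 electrons, so size is governed by nuclear charge alone: the more protons, the stronger the pull on the same electron cloud, and the smaller the ion.
Nuclear charges: Be²⁺ (Z=4), Li⁺ (Z=3), H⁻ (Z=1).
Smallest to largest: Be²⁺ < Li⁺ < H⁻.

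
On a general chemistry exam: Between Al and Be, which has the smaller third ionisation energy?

Al

The third ionization energy removes an electron from the +2 ion. For each element: Al²⁺ still has 1 valence electron; Be²⁺ is the bare [He] core.
Breaking into a closed-shell core is much more expensive than removing a leftover valence electron — Be has the largest IE_3 here.
Approximate IE_3 values (kJ/mol): Al 2745, Be 14849.
Overall IE_3 order: Al < Be.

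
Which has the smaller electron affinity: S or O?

EA tends to increase across a period and decrease down a group, though the pattern is less regular than for IE or radius.
All are in group 16; the group trend (electron affinity increases up the group) applies, with the exception below.
Note the exception: S has a higher electron affinity than O, contrary to the simple trend — the compact 2p subshell of O repels the added electron more than S's larger 3p does.
Tabulated electron affinity (kJ/mol): O 141, S 200.
So O has the smaller electron affinity (O < S).

O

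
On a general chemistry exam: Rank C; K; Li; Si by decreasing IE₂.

Li, K, C, Si

After 1 electron has been removed, what remains? C⁺ still has 3 valence electrons; K⁺ is the bare [Ar] core; Li⁺ is the bare [He] core; Si⁺ still has 3 valence electrons.
Pulling an electron out of a noble-gas core costs far more than removing a remaining valence electron, so K and Li sit at the high end of IE_2.
Valence configurations: C⁺ [He]2s²2p¹, Si⁺ [Ne]3s²3p¹.
Approximate IE_2 values (kJ/mol): C 2353, K 3052, Li 7298, Si 1577.
So the second ionization energies run Si < C < K < Li.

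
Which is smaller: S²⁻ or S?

S

Forming S²⁻ adds 2 electrons to S. More electron–electron repulsion in the same shell, with unchanged nuclear charge, lets the cloud expand.
An anion is larger than its parent atom: S²⁻ > S.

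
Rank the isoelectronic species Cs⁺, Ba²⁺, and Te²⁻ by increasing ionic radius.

Ba²⁺ < Cs⁺ < Te²⁻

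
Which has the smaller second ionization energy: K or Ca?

Consider each +1 ion: K⁺ is the bare [Ar] core; Ca⁺ still has 1 valence electron.
Breaking into a closed-shell core is much more expensive than removing a leftover valence electron — K has the largest IE_2 here.
The numbers (kJ/mol): K 3052, Ca 1145.
Hence IE_2: Ca < K.

Ca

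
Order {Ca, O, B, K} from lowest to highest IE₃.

IE_3 is the cost of taking one more electron from the +2 cation: Ca²⁺ is the bare [Ar] core; O²⁺ still has 4 valence electrons; B²⁺ still has 1 valence electron; K²⁺ is already 1 electron into the core.
Usually core removal costs more than valence removal, but here the competition is close: a tightly held n=2 valence electron can cost more to remove than an n=3 core electron, so the actual values have to decide it.
Valence configurations: O²⁺ [He]2s²2p², B²⁺ [He]2s¹.
Approximate IE_3 values (kJ/mol): Ca 4912, O 5300, B 3660, K 4420.
Hence IE_3: B < K < Ca < O.

B < K < Ca < O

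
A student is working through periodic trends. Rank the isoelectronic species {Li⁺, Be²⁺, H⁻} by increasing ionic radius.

Be²⁺, Li⁺, H⁻

All of these have 2 electrons, so size is governed by nuclear charge alone: the more protons, the stronger the pull on the same electron cloud, and the smaller the ion.
Nuclear charges: Be²⁺ (Z=4), Li⁺ (Z=3), H⁻ (Z=1).
Smallest to largest: Be²⁺ < Li⁺ < H⁻.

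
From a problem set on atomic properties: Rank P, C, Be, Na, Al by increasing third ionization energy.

IE_3 is the cost of taking one more electron from the +2 cation: P²⁺ still has 3 valence electrons; C²⁺ still has 2 valence electrons; Be²⁺ is the bare [He] core; Na²⁺ is already 1 electron into the core; Al²⁺ still has 1 valence electron.
Breaking into a closed-shell core is much more expensive than removing a leftover valence electron — Na and Be have the largest IE_3 here.
Valence configurations: P²⁺ [Ne]3s²3p¹, C²⁺ [He]2s², Al²⁺ [Ne]3s¹.
Approximate IE_3 values (kJ/mol): P 2914, C 4620, Be 14849, Na 6910, Al 2745.
Putting it together, IE_3: Al < P < C < Na < Be.

Al < P < C < Na < Be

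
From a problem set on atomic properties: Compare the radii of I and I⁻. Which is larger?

Forming I⁻ adds 1 electron to I. More electron–electron repulsion in the same shell, with unchanged nuclear charge, lets the cloud expand.
An anion is larger than its parent atom: I⁻ > I.

I⁻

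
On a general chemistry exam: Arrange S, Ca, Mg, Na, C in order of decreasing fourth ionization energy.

Mg, Na, Ca, C, S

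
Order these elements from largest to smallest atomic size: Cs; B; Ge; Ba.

Across a period the added protons contract the valence shell; down a group each new principal shell makes the atom larger.
Neither a single period nor a single group — weigh both effects.
Ge > B: the two effects oppose for this pair; the down-group effect wins (121 vs 85 pm).
Ba > Ge: relative to Ge, both the across-period and down-group shifts push Ba's atomic radius up.
Cs > Ba: both are in period 6; the period trend gives Cs the larger value.
For reference (pm): B 85, Ge 121, Cs 232, Ba 196.
So from largest to smallest: Cs > Ba > Ge > B.

Cs, Ba, Ge, B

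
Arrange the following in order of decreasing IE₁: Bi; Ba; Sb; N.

N > Sb > Bi > Ba

IE₁ increases left→right with effective nuclear charge and decreases top→bottom as the valence shell moves farther out.
Neither a single period nor a single group — weigh both effects.
Bi > Ba: both are in period 6; the period trend gives Bi the larger value.
Sb > Bi: Sb sits above Bi in group 15, so the down-group effect alone puts Sb higher.
N > Sb: N sits above Sb in group 15, so the down-group effect alone puts N higher.
Approximate values (kJ/mol): N 1402, Sb 831, Ba 503, Bi 703.
So from highest to lowest: N > Sb > Bi > Ba.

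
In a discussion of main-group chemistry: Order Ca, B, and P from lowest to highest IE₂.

After 1 electron has been removed, what remains? Ca⁺ still has 1 valence electron; B⁺ still has 2 valence electrons; P⁺ still has 4 valence electrons.
All are still removing valence electrons, so compare the +1 ions as you would atoms: IE_2 generally rises across a period (higher Z_eff) and falls down a group (larger shell), subject to the usual subshell exceptions.
Valence configurations: Ca⁺ [Ar]4s¹, B⁺ [He]2s², P⁺ [Ne]3s²3p².
Approximate IE_2 values (kJ/mol): Ca 1145, B 2427, P 1907.
Putting it together, IE_2: Ca < P < B.

Ca < P < B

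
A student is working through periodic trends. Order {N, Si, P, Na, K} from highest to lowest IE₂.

After 1 electron has been removed, what remains? N⁺ still has 4 valence electrons; Si⁺ still has 3 valence electrons; P⁺ still has 4 valence electrons; Na⁺ is the bare [Ne] core; K⁺ is the bare [Ar] core.
Core electrons are held far more tightly than valence electrons, so K and Na top the IE_2 order.
Valence configurations: N⁺ [He]2s²2p², Si⁺ [Ne]3s²3p¹, P⁺ [Ne]3s²3p².
The numbers (kJ/mol): N 2856, Si 1577, P 1907, Na 4562, K 3052.
So the second ionization energies run Si < P < N < K < Na.

Na > K > N > P > Si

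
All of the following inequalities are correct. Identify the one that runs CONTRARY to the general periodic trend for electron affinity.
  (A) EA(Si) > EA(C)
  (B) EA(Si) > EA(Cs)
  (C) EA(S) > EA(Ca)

(A)

The general trend: electron affinity increases across a period and decreases down a group.
(A) Si (period 3, group 14) vs C (period 2, group 14): the stated order contradicts the simple trend.
(B) Si (period 3, group 14) vs Cs (period 6, group 1): the stated order agrees with the simple trend.
(C) S (period 3, group 16) vs Ca (period 4, group 2): the stated order agrees with the simple trend.
The exception is (A): Si's larger, more diffuse 3p orbitals accept an added electron slightly more readily than C's compact 2p.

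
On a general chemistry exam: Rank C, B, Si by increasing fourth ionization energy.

Si, C, B

IE_4 is the cost of taking one more electron from the +3 cation: C³⁺ still has 1 valence electron; B³⁺ is the bare [He] core; Si³⁺ still has 1 valence electron.
Core electrons are held far more tightly than valence electrons, so B tops the IE_4 order.
Valence configurations: C³⁺ [He]2s¹, Si³⁺ [Ne]3s¹.
Tabulated IE_4 (kJ/mol): C 6223, B 25026, Si 4356.
Hence IE_4: Si < C < B.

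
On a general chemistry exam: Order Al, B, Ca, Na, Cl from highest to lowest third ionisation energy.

The third ionization energy removes an electron from the +2 ion. For each element: Al²⁺ still has 1 valence electron; B²⁺ still has 1 valence electron; Ca²⁺ is the bare [Ar] core; Na²⁺ is already 1 electron into the core; Cl²⁺ still has 5 valence electrons.
Core electrons are held far more tightly than valence electrons, so Ca and Na top the IE_3 order.
Valence configurations: Al²⁺ [Ne]3s¹, B²⁺ [He]2s¹, Cl²⁺ [Ne]3s²3p³.
Approximate IE_3 values (kJ/mol): Al 2745, B 3660, Ca 4912, Na 6910, Cl 3822.
So the third ionization energies run Al < B < Cl < Ca < Na.

Na > Ca > Cl > B > Al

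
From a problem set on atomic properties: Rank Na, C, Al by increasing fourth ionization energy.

After 3 electrons have been removed, what remains? Na³⁺ is already 2 electrons into the core; C³⁺ still has 1 valence electron; Al³⁺ is the bare [Ne] core.
Breaking into a closed-shell core is much more expensive than removing a leftover valence electron — Na and Al have the largest IE_4 here.
The numbers (kJ/mol): Na 9543, C 6223, Al 11577.
So the fourth ionization energies run C < Na < Al.

C < Na < Al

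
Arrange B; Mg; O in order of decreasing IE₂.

O, B, Mg

After 1 electron has been removed, what remains? B⁺ still has 2 valence electrons; Mg⁺ still has 1 valence electron; O⁺ still has 5 valence electrons.
All are still removing valence electrons, so compare the +1 ions as you would atoms: IE_2 generally rises across a period (higher Z_eff) and falls down a group (larger shell), subject to the usual subshell exceptions.
Valence configurations: B⁺ [He]2s², Mg⁺ [Ne]3s¹, O⁺ [He]2s²2p³.
The numbers (kJ/mol): B 2427, Mg 1451, O 3388.
Hence IE_2: Mg < B < O.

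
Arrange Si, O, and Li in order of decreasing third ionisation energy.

IE_3 is the cost of taking one more electron from the +2 cation: Si²⁺ still has 2 valence electrons; O²⁺ still has 4 valence electrons; Li²⁺ is already 1 electron into the core.
Breaking into a closed-shell core is much more expensive than removing a leftover valence electron — Li has the largest IE_3 here.
Valence configurations: Si²⁺ [Ne]3s², O²⁺ [He]2s²2p².
Approximate IE_3 values (kJ/mol): Si 3232, O 5300, Li 11815.
Overall IE_3 order: Si < O < Li.

Li, O, Si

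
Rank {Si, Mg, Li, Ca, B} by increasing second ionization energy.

Ca < Mg < Si < B < Li

The second ionization energy removes an electron from the +1 ion. For each element: Si⁺ still has 3 valence electrons; Mg⁺ still has 1 valence electron; Li⁺ is the bare [He] core; Ca⁺ still has 1 valence electron; B⁺ still has 2 valence electrons.
Core electrons are held far more tightly than valence electrons, so Li tops the IE_2 order.
Valence configurations: Si⁺ [Ne]3s²3p¹, Mg⁺ [Ne]3s¹, Ca⁺ [Ar]4s¹, B⁺ [He]2s².
Approximate IE_2 values (kJ/mol): Si 1577, Mg 1451, Li 7298, Ca 1145, B 2427.
Hence IE_2: Ca < Mg < Si < B < Li.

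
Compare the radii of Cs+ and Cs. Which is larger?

Cs

Forming Cs+ removes 1 electron from Cs. Fewer electrons for the same nuclear charge means less shielding and a higher Z_eff on the remaining electrons, and for main-group metals the entire outer shell is lost.
A cation is smaller than its parent atom: Cs+ < Cs.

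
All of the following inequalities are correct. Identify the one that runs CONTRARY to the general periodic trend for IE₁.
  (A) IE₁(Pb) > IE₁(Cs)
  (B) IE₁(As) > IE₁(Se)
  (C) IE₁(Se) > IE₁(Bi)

The general trend: IE₁ increases across a period and decreases down a group.
(A) Pb (period 6, group 14) vs Cs (period 6, group 1): the stated order agrees with the simple trend.
(B) As (period 4, group 15) vs Se (period 4, group 16): the stated order contradicts the simple trend.
(C) Se (period 4, group 16) vs Bi (period 6, group 15): the stated order agrees with the simple trend.
The exception is (B): Se (4p⁴) ionizes more easily than half-filled As (4p³).

(B)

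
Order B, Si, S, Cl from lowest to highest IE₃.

After 2 electrons have been removed, what remains? B²⁺ still has 1 valence electron; Si²⁺ still has 2 valence electrons; S²⁺ still has 4 valence electrons; Cl²⁺ still has 5 valence electrons.
All are still removing valence electrons, so compare the +2 ions as you would atoms: IE_3 generally rises across a period (higher Z_eff) and falls down a group (larger shell), subject to the usual subshell exceptions.
Valence configurations: B²⁺ [He]2s¹, Si²⁺ [Ne]3s², S²⁺ [Ne]3s²3p², Cl²⁺ [Ne]3s²3p³.
Approximate IE_3 values (kJ/mol): B 3660, Si 3232, S 3357, Cl 3822.
Overall IE_3 order: Si < S < B < Cl.

Si < S < B < Cl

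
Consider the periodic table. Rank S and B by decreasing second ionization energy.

Consider each +1 ion: S⁺ still has 5 valence electrons; B⁺ still has 2 valence electrons.
All are still removing valence electrons, so compare the +1 ions as you would atoms: IE_2 generally rises across a period (higher Z_eff) and falls down a group (larger shell), subject to the usual subshell exceptions.
Valence configurations: S⁺ [Ne]3s²3p³, B⁺ [He]2s².
Tabulated IE_2 (kJ/mol): S 2252, B 2427.
Putting it together, IE_2: S < B.

B > S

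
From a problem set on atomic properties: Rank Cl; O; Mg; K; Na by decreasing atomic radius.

K > Na > Mg > Cl > O

O is in period 2, group 16; Na is in period 3, group 1; Mg is in period 3, group 2; Cl is in period 3, group 17; K is in period 4, group 1.
Moving right in a period, electrons are added to the same shell under a stronger nuclear pull, so atoms get smaller; moving down, a new shell is opened and atoms get larger.
These span different periods and groups, so the two trends combine.
Cl > O: period and group pull opposite ways; the down-group shift dominates (99 vs 63 pm).
Mg > Cl: both are in period 3; the period trend gives Mg the larger value.
Na > Mg: Na lies to the left of Mg in period 3, so the across-period effect alone puts Na larger.
K > Na: K sits below Na in group 1, so the down-group effect alone puts K larger.
For reference (pm): O 63, Na 155, Mg 139, Cl 99, K 196.
So from largest to smallest: K > Na > Mg > Cl > O.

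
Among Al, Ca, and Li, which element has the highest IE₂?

The second ionization energy removes an electron from the +1 ion. For each element: Al⁺ still has 2 valence electrons; Ca⁺ still has 1 valence electron; Li⁺ is the bare [He] core.
Core electrons are held far more tightly than valence electrons, so Li tops the IE_2 order.
Valence configurations: Al⁺ [Ne]3s², Ca⁺ [Ar]4s¹.
Approximate IE_2 values (kJ/mol): Al 1817, Ca 1145, Li 7298.
Hence IE_2: Ca < Al < Li.

Li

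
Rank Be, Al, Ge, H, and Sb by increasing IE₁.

Al < Ge < Sb < Be < H

H is in period 1, group 1; Be is in period 2, group 2; Al is in period 3, group 13; Ge is in period 4, group 14; Sb is in period 5, group 15.
First ionization energy rises across a period (greater Z_eff holds electrons more tightly) and falls down a group (valence electrons are farther from the nucleus).
A diagonal step moves right (one effect) and down (the opposite effect) at once.
Ge > Al: the two effects oppose for this pair; the across-period effect wins (762 vs 578 kJ/mol).
Sb > Ge: period and group pull opposite ways; the across-period shift dominates (831 vs 762 kJ/mol).
Be > Sb: the two effects oppose for this pair; the down-group effect wins (900 vs 831 kJ/mol).
H > Be: period and group pull opposite ways; the down-group shift dominates (1312 vs 900 kJ/mol).
Tabulated first ionization energy (kJ/mol): H 1312, Be 900, Al 578, Ge 762, Sb 831.
So from lowest to highest: Al < Ge < Sb < Be < H.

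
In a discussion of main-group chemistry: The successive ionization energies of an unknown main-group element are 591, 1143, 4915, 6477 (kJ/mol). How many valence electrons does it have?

Look for the largest jump between consecutive ionization energies: IE3/IE2 ≈ 4.3, far larger than any earlier ratio.
That jump marks the point where a core electron is being removed. So the atom has 2 valence electrons.

2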